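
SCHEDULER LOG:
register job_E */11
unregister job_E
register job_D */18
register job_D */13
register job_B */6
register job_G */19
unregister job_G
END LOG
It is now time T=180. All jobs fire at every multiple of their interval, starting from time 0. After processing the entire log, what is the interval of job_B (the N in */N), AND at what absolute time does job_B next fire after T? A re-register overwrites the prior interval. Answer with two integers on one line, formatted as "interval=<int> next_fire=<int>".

Answer: interval=6 next_fire=186

Derivation:
Op 1: register job_E */11 -> active={job_E:*/11}
Op 2: unregister job_E -> active={}
Op 3: register job_D */18 -> active={job_D:*/18}
Op 4: register job_D */13 -> active={job_D:*/13}
Op 5: register job_B */6 -> active={job_B:*/6, job_D:*/13}
Op 6: register job_G */19 -> active={job_B:*/6, job_D:*/13, job_G:*/19}
Op 7: unregister job_G -> active={job_B:*/6, job_D:*/13}
Final interval of job_B = 6
Next fire of job_B after T=180: (180//6+1)*6 = 186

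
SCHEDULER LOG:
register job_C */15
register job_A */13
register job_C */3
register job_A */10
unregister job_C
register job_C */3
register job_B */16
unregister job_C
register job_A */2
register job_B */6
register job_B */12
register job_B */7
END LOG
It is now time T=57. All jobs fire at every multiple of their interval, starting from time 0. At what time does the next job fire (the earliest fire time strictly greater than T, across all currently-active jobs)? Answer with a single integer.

Op 1: register job_C */15 -> active={job_C:*/15}
Op 2: register job_A */13 -> active={job_A:*/13, job_C:*/15}
Op 3: register job_C */3 -> active={job_A:*/13, job_C:*/3}
Op 4: register job_A */10 -> active={job_A:*/10, job_C:*/3}
Op 5: unregister job_C -> active={job_A:*/10}
Op 6: register job_C */3 -> active={job_A:*/10, job_C:*/3}
Op 7: register job_B */16 -> active={job_A:*/10, job_B:*/16, job_C:*/3}
Op 8: unregister job_C -> active={job_A:*/10, job_B:*/16}
Op 9: register job_A */2 -> active={job_A:*/2, job_B:*/16}
Op 10: register job_B */6 -> active={job_A:*/2, job_B:*/6}
Op 11: register job_B */12 -> active={job_A:*/2, job_B:*/12}
Op 12: register job_B */7 -> active={job_A:*/2, job_B:*/7}
  job_A: interval 2, next fire after T=57 is 58
  job_B: interval 7, next fire after T=57 is 63
Earliest fire time = 58 (job job_A)

Answer: 58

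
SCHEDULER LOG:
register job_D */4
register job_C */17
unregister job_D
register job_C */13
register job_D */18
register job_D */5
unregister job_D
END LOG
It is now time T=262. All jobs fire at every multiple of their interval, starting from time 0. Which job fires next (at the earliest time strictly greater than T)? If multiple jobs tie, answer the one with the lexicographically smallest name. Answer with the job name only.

Answer: job_C

Derivation:
Op 1: register job_D */4 -> active={job_D:*/4}
Op 2: register job_C */17 -> active={job_C:*/17, job_D:*/4}
Op 3: unregister job_D -> active={job_C:*/17}
Op 4: register job_C */13 -> active={job_C:*/13}
Op 5: register job_D */18 -> active={job_C:*/13, job_D:*/18}
Op 6: register job_D */5 -> active={job_C:*/13, job_D:*/5}
Op 7: unregister job_D -> active={job_C:*/13}
  job_C: interval 13, next fire after T=262 is 273
Earliest = 273, winner (lex tiebreak) = job_C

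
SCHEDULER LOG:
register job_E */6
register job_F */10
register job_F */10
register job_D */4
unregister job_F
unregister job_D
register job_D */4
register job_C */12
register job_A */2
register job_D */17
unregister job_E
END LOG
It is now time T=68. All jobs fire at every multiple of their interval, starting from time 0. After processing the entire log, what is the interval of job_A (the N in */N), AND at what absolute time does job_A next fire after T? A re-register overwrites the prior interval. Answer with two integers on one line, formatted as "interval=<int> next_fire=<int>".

Op 1: register job_E */6 -> active={job_E:*/6}
Op 2: register job_F */10 -> active={job_E:*/6, job_F:*/10}
Op 3: register job_F */10 -> active={job_E:*/6, job_F:*/10}
Op 4: register job_D */4 -> active={job_D:*/4, job_E:*/6, job_F:*/10}
Op 5: unregister job_F -> active={job_D:*/4, job_E:*/6}
Op 6: unregister job_D -> active={job_E:*/6}
Op 7: register job_D */4 -> active={job_D:*/4, job_E:*/6}
Op 8: register job_C */12 -> active={job_C:*/12, job_D:*/4, job_E:*/6}
Op 9: register job_A */2 -> active={job_A:*/2, job_C:*/12, job_D:*/4, job_E:*/6}
Op 10: register job_D */17 -> active={job_A:*/2, job_C:*/12, job_D:*/17, job_E:*/6}
Op 11: unregister job_E -> active={job_A:*/2, job_C:*/12, job_D:*/17}
Final interval of job_A = 2
Next fire of job_A after T=68: (68//2+1)*2 = 70

Answer: interval=2 next_fire=70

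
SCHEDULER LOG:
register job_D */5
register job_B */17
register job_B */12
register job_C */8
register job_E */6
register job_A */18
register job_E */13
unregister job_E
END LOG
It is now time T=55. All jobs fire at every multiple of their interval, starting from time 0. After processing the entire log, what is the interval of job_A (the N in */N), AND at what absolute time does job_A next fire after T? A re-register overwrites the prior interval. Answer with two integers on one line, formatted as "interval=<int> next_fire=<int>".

Op 1: register job_D */5 -> active={job_D:*/5}
Op 2: register job_B */17 -> active={job_B:*/17, job_D:*/5}
Op 3: register job_B */12 -> active={job_B:*/12, job_D:*/5}
Op 4: register job_C */8 -> active={job_B:*/12, job_C:*/8, job_D:*/5}
Op 5: register job_E */6 -> active={job_B:*/12, job_C:*/8, job_D:*/5, job_E:*/6}
Op 6: register job_A */18 -> active={job_A:*/18, job_B:*/12, job_C:*/8, job_D:*/5, job_E:*/6}
Op 7: register job_E */13 -> active={job_A:*/18, job_B:*/12, job_C:*/8, job_D:*/5, job_E:*/13}
Op 8: unregister job_E -> active={job_A:*/18, job_B:*/12, job_C:*/8, job_D:*/5}
Final interval of job_A = 18
Next fire of job_A after T=55: (55//18+1)*18 = 72

Answer: interval=18 next_fire=72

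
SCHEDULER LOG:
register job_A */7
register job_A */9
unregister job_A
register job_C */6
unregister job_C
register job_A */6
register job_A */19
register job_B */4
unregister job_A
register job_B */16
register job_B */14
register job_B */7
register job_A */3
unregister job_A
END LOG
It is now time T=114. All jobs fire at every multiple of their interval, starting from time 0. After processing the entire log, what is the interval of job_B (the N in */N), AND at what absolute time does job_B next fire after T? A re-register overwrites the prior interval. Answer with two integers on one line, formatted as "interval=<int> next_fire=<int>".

Op 1: register job_A */7 -> active={job_A:*/7}
Op 2: register job_A */9 -> active={job_A:*/9}
Op 3: unregister job_A -> active={}
Op 4: register job_C */6 -> active={job_C:*/6}
Op 5: unregister job_C -> active={}
Op 6: register job_A */6 -> active={job_A:*/6}
Op 7: register job_A */19 -> active={job_A:*/19}
Op 8: register job_B */4 -> active={job_A:*/19, job_B:*/4}
Op 9: unregister job_A -> active={job_B:*/4}
Op 10: register job_B */16 -> active={job_B:*/16}
Op 11: register job_B */14 -> active={job_B:*/14}
Op 12: register job_B */7 -> active={job_B:*/7}
Op 13: register job_A */3 -> active={job_A:*/3, job_B:*/7}
Op 14: unregister job_A -> active={job_B:*/7}
Final interval of job_B = 7
Next fire of job_B after T=114: (114//7+1)*7 = 119

Answer: interval=7 next_fire=119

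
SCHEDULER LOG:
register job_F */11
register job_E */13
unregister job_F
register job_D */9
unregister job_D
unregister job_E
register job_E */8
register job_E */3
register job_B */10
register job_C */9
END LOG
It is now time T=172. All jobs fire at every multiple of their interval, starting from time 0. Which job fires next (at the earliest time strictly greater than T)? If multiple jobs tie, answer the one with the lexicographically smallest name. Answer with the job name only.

Answer: job_E

Derivation:
Op 1: register job_F */11 -> active={job_F:*/11}
Op 2: register job_E */13 -> active={job_E:*/13, job_F:*/11}
Op 3: unregister job_F -> active={job_E:*/13}
Op 4: register job_D */9 -> active={job_D:*/9, job_E:*/13}
Op 5: unregister job_D -> active={job_E:*/13}
Op 6: unregister job_E -> active={}
Op 7: register job_E */8 -> active={job_E:*/8}
Op 8: register job_E */3 -> active={job_E:*/3}
Op 9: register job_B */10 -> active={job_B:*/10, job_E:*/3}
Op 10: register job_C */9 -> active={job_B:*/10, job_C:*/9, job_E:*/3}
  job_B: interval 10, next fire after T=172 is 180
  job_C: interval 9, next fire after T=172 is 180
  job_E: interval 3, next fire after T=172 is 174
Earliest = 174, winner (lex tiebreak) = job_E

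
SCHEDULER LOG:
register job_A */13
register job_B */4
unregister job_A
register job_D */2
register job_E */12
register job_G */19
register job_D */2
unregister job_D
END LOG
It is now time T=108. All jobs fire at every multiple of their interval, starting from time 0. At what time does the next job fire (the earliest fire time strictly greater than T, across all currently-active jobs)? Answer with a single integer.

Op 1: register job_A */13 -> active={job_A:*/13}
Op 2: register job_B */4 -> active={job_A:*/13, job_B:*/4}
Op 3: unregister job_A -> active={job_B:*/4}
Op 4: register job_D */2 -> active={job_B:*/4, job_D:*/2}
Op 5: register job_E */12 -> active={job_B:*/4, job_D:*/2, job_E:*/12}
Op 6: register job_G */19 -> active={job_B:*/4, job_D:*/2, job_E:*/12, job_G:*/19}
Op 7: register job_D */2 -> active={job_B:*/4, job_D:*/2, job_E:*/12, job_G:*/19}
Op 8: unregister job_D -> active={job_B:*/4, job_E:*/12, job_G:*/19}
  job_B: interval 4, next fire after T=108 is 112
  job_E: interval 12, next fire after T=108 is 120
  job_G: interval 19, next fire after T=108 is 114
Earliest fire time = 112 (job job_B)

Answer: 112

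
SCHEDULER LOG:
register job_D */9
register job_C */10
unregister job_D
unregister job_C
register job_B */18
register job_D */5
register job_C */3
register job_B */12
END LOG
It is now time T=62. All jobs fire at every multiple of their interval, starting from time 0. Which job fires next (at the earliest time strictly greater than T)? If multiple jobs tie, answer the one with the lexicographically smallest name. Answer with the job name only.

Answer: job_C

Derivation:
Op 1: register job_D */9 -> active={job_D:*/9}
Op 2: register job_C */10 -> active={job_C:*/10, job_D:*/9}
Op 3: unregister job_D -> active={job_C:*/10}
Op 4: unregister job_C -> active={}
Op 5: register job_B */18 -> active={job_B:*/18}
Op 6: register job_D */5 -> active={job_B:*/18, job_D:*/5}
Op 7: register job_C */3 -> active={job_B:*/18, job_C:*/3, job_D:*/5}
Op 8: register job_B */12 -> active={job_B:*/12, job_C:*/3, job_D:*/5}
  job_B: interval 12, next fire after T=62 is 72
  job_C: interval 3, next fire after T=62 is 63
  job_D: interval 5, next fire after T=62 is 65
Earliest = 63, winner (lex tiebreak) = job_C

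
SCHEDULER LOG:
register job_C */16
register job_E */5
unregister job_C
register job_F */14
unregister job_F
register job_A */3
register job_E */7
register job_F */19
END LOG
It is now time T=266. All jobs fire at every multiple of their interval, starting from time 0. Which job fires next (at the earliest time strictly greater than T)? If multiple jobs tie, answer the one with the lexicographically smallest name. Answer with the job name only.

Answer: job_A

Derivation:
Op 1: register job_C */16 -> active={job_C:*/16}
Op 2: register job_E */5 -> active={job_C:*/16, job_E:*/5}
Op 3: unregister job_C -> active={job_E:*/5}
Op 4: register job_F */14 -> active={job_E:*/5, job_F:*/14}
Op 5: unregister job_F -> active={job_E:*/5}
Op 6: register job_A */3 -> active={job_A:*/3, job_E:*/5}
Op 7: register job_E */7 -> active={job_A:*/3, job_E:*/7}
Op 8: register job_F */19 -> active={job_A:*/3, job_E:*/7, job_F:*/19}
  job_A: interval 3, next fire after T=266 is 267
  job_E: interval 7, next fire after T=266 is 273
  job_F: interval 19, next fire after T=266 is 285
Earliest = 267, winner (lex tiebreak) = job_A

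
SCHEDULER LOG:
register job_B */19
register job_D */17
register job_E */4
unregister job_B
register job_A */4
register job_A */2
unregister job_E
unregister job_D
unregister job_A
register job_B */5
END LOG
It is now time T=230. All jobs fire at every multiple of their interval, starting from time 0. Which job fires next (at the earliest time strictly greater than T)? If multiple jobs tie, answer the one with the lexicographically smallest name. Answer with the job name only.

Answer: job_B

Derivation:
Op 1: register job_B */19 -> active={job_B:*/19}
Op 2: register job_D */17 -> active={job_B:*/19, job_D:*/17}
Op 3: register job_E */4 -> active={job_B:*/19, job_D:*/17, job_E:*/4}
Op 4: unregister job_B -> active={job_D:*/17, job_E:*/4}
Op 5: register job_A */4 -> active={job_A:*/4, job_D:*/17, job_E:*/4}
Op 6: register job_A */2 -> active={job_A:*/2, job_D:*/17, job_E:*/4}
Op 7: unregister job_E -> active={job_A:*/2, job_D:*/17}
Op 8: unregister job_D -> active={job_A:*/2}
Op 9: unregister job_A -> active={}
Op 10: register job_B */5 -> active={job_B:*/5}
  job_B: interval 5, next fire after T=230 is 235
Earliest = 235, winner (lex tiebreak) = job_B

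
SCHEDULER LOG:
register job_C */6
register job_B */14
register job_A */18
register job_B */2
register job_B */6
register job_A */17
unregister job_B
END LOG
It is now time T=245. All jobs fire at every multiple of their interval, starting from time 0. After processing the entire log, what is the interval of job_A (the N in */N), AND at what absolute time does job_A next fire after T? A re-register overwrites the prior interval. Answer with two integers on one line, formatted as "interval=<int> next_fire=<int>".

Answer: interval=17 next_fire=255

Derivation:
Op 1: register job_C */6 -> active={job_C:*/6}
Op 2: register job_B */14 -> active={job_B:*/14, job_C:*/6}
Op 3: register job_A */18 -> active={job_A:*/18, job_B:*/14, job_C:*/6}
Op 4: register job_B */2 -> active={job_A:*/18, job_B:*/2, job_C:*/6}
Op 5: register job_B */6 -> active={job_A:*/18, job_B:*/6, job_C:*/6}
Op 6: register job_A */17 -> active={job_A:*/17, job_B:*/6, job_C:*/6}
Op 7: unregister job_B -> active={job_A:*/17, job_C:*/6}
Final interval of job_A = 17
Next fire of job_A after T=245: (245//17+1)*17 = 255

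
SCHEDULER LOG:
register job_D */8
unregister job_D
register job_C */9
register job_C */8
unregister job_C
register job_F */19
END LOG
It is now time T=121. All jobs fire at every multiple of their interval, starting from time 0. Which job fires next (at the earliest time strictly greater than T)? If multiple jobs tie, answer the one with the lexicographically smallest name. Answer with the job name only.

Answer: job_F

Derivation:
Op 1: register job_D */8 -> active={job_D:*/8}
Op 2: unregister job_D -> active={}
Op 3: register job_C */9 -> active={job_C:*/9}
Op 4: register job_C */8 -> active={job_C:*/8}
Op 5: unregister job_C -> active={}
Op 6: register job_F */19 -> active={job_F:*/19}
  job_F: interval 19, next fire after T=121 is 133
Earliest = 133, winner (lex tiebreak) = job_F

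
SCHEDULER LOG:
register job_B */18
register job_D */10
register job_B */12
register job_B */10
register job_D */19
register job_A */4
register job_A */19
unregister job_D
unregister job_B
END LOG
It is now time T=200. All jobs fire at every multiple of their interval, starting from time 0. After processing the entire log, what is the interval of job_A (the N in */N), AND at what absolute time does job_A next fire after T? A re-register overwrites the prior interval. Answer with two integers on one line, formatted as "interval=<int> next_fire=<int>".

Answer: interval=19 next_fire=209

Derivation:
Op 1: register job_B */18 -> active={job_B:*/18}
Op 2: register job_D */10 -> active={job_B:*/18, job_D:*/10}
Op 3: register job_B */12 -> active={job_B:*/12, job_D:*/10}
Op 4: register job_B */10 -> active={job_B:*/10, job_D:*/10}
Op 5: register job_D */19 -> active={job_B:*/10, job_D:*/19}
Op 6: register job_A */4 -> active={job_A:*/4, job_B:*/10, job_D:*/19}
Op 7: register job_A */19 -> active={job_A:*/19, job_B:*/10, job_D:*/19}
Op 8: unregister job_D -> active={job_A:*/19, job_B:*/10}
Op 9: unregister job_B -> active={job_A:*/19}
Final interval of job_A = 19
Next fire of job_A after T=200: (200//19+1)*19 = 209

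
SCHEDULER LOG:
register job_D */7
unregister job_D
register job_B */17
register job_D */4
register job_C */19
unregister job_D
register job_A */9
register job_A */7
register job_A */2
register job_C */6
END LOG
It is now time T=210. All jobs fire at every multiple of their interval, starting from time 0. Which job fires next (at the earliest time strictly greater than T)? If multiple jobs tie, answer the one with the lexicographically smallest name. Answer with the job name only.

Answer: job_A

Derivation:
Op 1: register job_D */7 -> active={job_D:*/7}
Op 2: unregister job_D -> active={}
Op 3: register job_B */17 -> active={job_B:*/17}
Op 4: register job_D */4 -> active={job_B:*/17, job_D:*/4}
Op 5: register job_C */19 -> active={job_B:*/17, job_C:*/19, job_D:*/4}
Op 6: unregister job_D -> active={job_B:*/17, job_C:*/19}
Op 7: register job_A */9 -> active={job_A:*/9, job_B:*/17, job_C:*/19}
Op 8: register job_A */7 -> active={job_A:*/7, job_B:*/17, job_C:*/19}
Op 9: register job_A */2 -> active={job_A:*/2, job_B:*/17, job_C:*/19}
Op 10: register job_C */6 -> active={job_A:*/2, job_B:*/17, job_C:*/6}
  job_A: interval 2, next fire after T=210 is 212
  job_B: interval 17, next fire after T=210 is 221
  job_C: interval 6, next fire after T=210 is 216
Earliest = 212, winner (lex tiebreak) = job_A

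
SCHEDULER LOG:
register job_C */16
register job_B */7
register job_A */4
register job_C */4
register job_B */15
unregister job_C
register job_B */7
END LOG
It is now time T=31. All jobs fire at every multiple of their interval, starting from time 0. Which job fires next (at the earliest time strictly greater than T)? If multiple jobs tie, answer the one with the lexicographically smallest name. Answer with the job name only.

Op 1: register job_C */16 -> active={job_C:*/16}
Op 2: register job_B */7 -> active={job_B:*/7, job_C:*/16}
Op 3: register job_A */4 -> active={job_A:*/4, job_B:*/7, job_C:*/16}
Op 4: register job_C */4 -> active={job_A:*/4, job_B:*/7, job_C:*/4}
Op 5: register job_B */15 -> active={job_A:*/4, job_B:*/15, job_C:*/4}
Op 6: unregister job_C -> active={job_A:*/4, job_B:*/15}
Op 7: register job_B */7 -> active={job_A:*/4, job_B:*/7}
  job_A: interval 4, next fire after T=31 is 32
  job_B: interval 7, next fire after T=31 is 35
Earliest = 32, winner (lex tiebreak) = job_A

Answer: job_A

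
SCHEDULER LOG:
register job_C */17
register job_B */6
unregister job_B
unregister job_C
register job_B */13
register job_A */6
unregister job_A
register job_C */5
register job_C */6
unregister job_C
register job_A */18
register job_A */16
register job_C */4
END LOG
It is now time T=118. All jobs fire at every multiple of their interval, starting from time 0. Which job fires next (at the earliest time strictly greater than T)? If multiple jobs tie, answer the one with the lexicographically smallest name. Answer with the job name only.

Op 1: register job_C */17 -> active={job_C:*/17}
Op 2: register job_B */6 -> active={job_B:*/6, job_C:*/17}
Op 3: unregister job_B -> active={job_C:*/17}
Op 4: unregister job_C -> active={}
Op 5: register job_B */13 -> active={job_B:*/13}
Op 6: register job_A */6 -> active={job_A:*/6, job_B:*/13}
Op 7: unregister job_A -> active={job_B:*/13}
Op 8: register job_C */5 -> active={job_B:*/13, job_C:*/5}
Op 9: register job_C */6 -> active={job_B:*/13, job_C:*/6}
Op 10: unregister job_C -> active={job_B:*/13}
Op 11: register job_A */18 -> active={job_A:*/18, job_B:*/13}
Op 12: register job_A */16 -> active={job_A:*/16, job_B:*/13}
Op 13: register job_C */4 -> active={job_A:*/16, job_B:*/13, job_C:*/4}
  job_A: interval 16, next fire after T=118 is 128
  job_B: interval 13, next fire after T=118 is 130
  job_C: interval 4, next fire after T=118 is 120
Earliest = 120, winner (lex tiebreak) = job_C

Answer: job_C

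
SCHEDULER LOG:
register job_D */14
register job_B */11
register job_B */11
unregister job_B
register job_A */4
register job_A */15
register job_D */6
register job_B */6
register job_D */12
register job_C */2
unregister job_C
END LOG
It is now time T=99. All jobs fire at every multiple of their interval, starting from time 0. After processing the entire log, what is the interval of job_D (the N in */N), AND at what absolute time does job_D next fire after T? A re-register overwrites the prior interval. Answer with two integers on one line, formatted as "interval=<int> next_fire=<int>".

Op 1: register job_D */14 -> active={job_D:*/14}
Op 2: register job_B */11 -> active={job_B:*/11, job_D:*/14}
Op 3: register job_B */11 -> active={job_B:*/11, job_D:*/14}
Op 4: unregister job_B -> active={job_D:*/14}
Op 5: register job_A */4 -> active={job_A:*/4, job_D:*/14}
Op 6: register job_A */15 -> active={job_A:*/15, job_D:*/14}
Op 7: register job_D */6 -> active={job_A:*/15, job_D:*/6}
Op 8: register job_B */6 -> active={job_A:*/15, job_B:*/6, job_D:*/6}
Op 9: register job_D */12 -> active={job_A:*/15, job_B:*/6, job_D:*/12}
Op 10: register job_C */2 -> active={job_A:*/15, job_B:*/6, job_C:*/2, job_D:*/12}
Op 11: unregister job_C -> active={job_A:*/15, job_B:*/6, job_D:*/12}
Final interval of job_D = 12
Next fire of job_D after T=99: (99//12+1)*12 = 108

Answer: interval=12 next_fire=108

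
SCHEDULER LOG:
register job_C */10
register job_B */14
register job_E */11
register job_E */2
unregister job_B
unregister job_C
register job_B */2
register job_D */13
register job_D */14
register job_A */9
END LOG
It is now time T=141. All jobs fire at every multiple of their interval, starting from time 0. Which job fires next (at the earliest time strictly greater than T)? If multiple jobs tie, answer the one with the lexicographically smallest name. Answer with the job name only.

Op 1: register job_C */10 -> active={job_C:*/10}
Op 2: register job_B */14 -> active={job_B:*/14, job_C:*/10}
Op 3: register job_E */11 -> active={job_B:*/14, job_C:*/10, job_E:*/11}
Op 4: register job_E */2 -> active={job_B:*/14, job_C:*/10, job_E:*/2}
Op 5: unregister job_B -> active={job_C:*/10, job_E:*/2}
Op 6: unregister job_C -> active={job_E:*/2}
Op 7: register job_B */2 -> active={job_B:*/2, job_E:*/2}
Op 8: register job_D */13 -> active={job_B:*/2, job_D:*/13, job_E:*/2}
Op 9: register job_D */14 -> active={job_B:*/2, job_D:*/14, job_E:*/2}
Op 10: register job_A */9 -> active={job_A:*/9, job_B:*/2, job_D:*/14, job_E:*/2}
  job_A: interval 9, next fire after T=141 is 144
  job_B: interval 2, next fire after T=141 is 142
  job_D: interval 14, next fire after T=141 is 154
  job_E: interval 2, next fire after T=141 is 142
Earliest = 142, winner (lex tiebreak) = job_B

Answer: job_B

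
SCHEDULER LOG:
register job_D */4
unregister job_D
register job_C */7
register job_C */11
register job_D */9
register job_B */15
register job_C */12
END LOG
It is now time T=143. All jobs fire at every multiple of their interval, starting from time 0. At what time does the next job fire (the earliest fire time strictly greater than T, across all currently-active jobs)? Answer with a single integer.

Op 1: register job_D */4 -> active={job_D:*/4}
Op 2: unregister job_D -> active={}
Op 3: register job_C */7 -> active={job_C:*/7}
Op 4: register job_C */11 -> active={job_C:*/11}
Op 5: register job_D */9 -> active={job_C:*/11, job_D:*/9}
Op 6: register job_B */15 -> active={job_B:*/15, job_C:*/11, job_D:*/9}
Op 7: register job_C */12 -> active={job_B:*/15, job_C:*/12, job_D:*/9}
  job_B: interval 15, next fire after T=143 is 150
  job_C: interval 12, next fire after T=143 is 144
  job_D: interval 9, next fire after T=143 is 144
Earliest fire time = 144 (job job_C)

Answer: 144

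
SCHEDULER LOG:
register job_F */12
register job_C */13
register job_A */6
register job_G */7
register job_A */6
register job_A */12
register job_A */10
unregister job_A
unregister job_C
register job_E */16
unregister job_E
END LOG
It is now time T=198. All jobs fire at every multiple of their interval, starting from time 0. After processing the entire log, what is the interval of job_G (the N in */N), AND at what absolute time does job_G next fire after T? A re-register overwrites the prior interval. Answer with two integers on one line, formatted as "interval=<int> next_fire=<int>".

Op 1: register job_F */12 -> active={job_F:*/12}
Op 2: register job_C */13 -> active={job_C:*/13, job_F:*/12}
Op 3: register job_A */6 -> active={job_A:*/6, job_C:*/13, job_F:*/12}
Op 4: register job_G */7 -> active={job_A:*/6, job_C:*/13, job_F:*/12, job_G:*/7}
Op 5: register job_A */6 -> active={job_A:*/6, job_C:*/13, job_F:*/12, job_G:*/7}
Op 6: register job_A */12 -> active={job_A:*/12, job_C:*/13, job_F:*/12, job_G:*/7}
Op 7: register job_A */10 -> active={job_A:*/10, job_C:*/13, job_F:*/12, job_G:*/7}
Op 8: unregister job_A -> active={job_C:*/13, job_F:*/12, job_G:*/7}
Op 9: unregister job_C -> active={job_F:*/12, job_G:*/7}
Op 10: register job_E */16 -> active={job_E:*/16, job_F:*/12, job_G:*/7}
Op 11: unregister job_E -> active={job_F:*/12, job_G:*/7}
Final interval of job_G = 7
Next fire of job_G after T=198: (198//7+1)*7 = 203

Answer: interval=7 next_fire=203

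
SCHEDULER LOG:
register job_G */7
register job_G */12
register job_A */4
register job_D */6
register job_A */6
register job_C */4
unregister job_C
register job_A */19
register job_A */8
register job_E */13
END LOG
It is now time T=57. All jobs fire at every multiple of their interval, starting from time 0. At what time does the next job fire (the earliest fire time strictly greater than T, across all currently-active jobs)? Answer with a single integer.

Op 1: register job_G */7 -> active={job_G:*/7}
Op 2: register job_G */12 -> active={job_G:*/12}
Op 3: register job_A */4 -> active={job_A:*/4, job_G:*/12}
Op 4: register job_D */6 -> active={job_A:*/4, job_D:*/6, job_G:*/12}
Op 5: register job_A */6 -> active={job_A:*/6, job_D:*/6, job_G:*/12}
Op 6: register job_C */4 -> active={job_A:*/6, job_C:*/4, job_D:*/6, job_G:*/12}
Op 7: unregister job_C -> active={job_A:*/6, job_D:*/6, job_G:*/12}
Op 8: register job_A */19 -> active={job_A:*/19, job_D:*/6, job_G:*/12}
Op 9: register job_A */8 -> active={job_A:*/8, job_D:*/6, job_G:*/12}
Op 10: register job_E */13 -> active={job_A:*/8, job_D:*/6, job_E:*/13, job_G:*/12}
  job_A: interval 8, next fire after T=57 is 64
  job_D: interval 6, next fire after T=57 is 60
  job_E: interval 13, next fire after T=57 is 65
  job_G: interval 12, next fire after T=57 is 60
Earliest fire time = 60 (job job_D)

Answer: 60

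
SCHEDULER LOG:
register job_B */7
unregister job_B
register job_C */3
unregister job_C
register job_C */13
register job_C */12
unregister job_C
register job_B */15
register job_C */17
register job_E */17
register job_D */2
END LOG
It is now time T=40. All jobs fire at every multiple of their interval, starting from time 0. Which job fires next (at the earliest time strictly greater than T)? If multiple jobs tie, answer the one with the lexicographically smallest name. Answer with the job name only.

Op 1: register job_B */7 -> active={job_B:*/7}
Op 2: unregister job_B -> active={}
Op 3: register job_C */3 -> active={job_C:*/3}
Op 4: unregister job_C -> active={}
Op 5: register job_C */13 -> active={job_C:*/13}
Op 6: register job_C */12 -> active={job_C:*/12}
Op 7: unregister job_C -> active={}
Op 8: register job_B */15 -> active={job_B:*/15}
Op 9: register job_C */17 -> active={job_B:*/15, job_C:*/17}
Op 10: register job_E */17 -> active={job_B:*/15, job_C:*/17, job_E:*/17}
Op 11: register job_D */2 -> active={job_B:*/15, job_C:*/17, job_D:*/2, job_E:*/17}
  job_B: interval 15, next fire after T=40 is 45
  job_C: interval 17, next fire after T=40 is 51
  job_D: interval 2, next fire after T=40 is 42
  job_E: interval 17, next fire after T=40 is 51
Earliest = 42, winner (lex tiebreak) = job_D

Answer: job_D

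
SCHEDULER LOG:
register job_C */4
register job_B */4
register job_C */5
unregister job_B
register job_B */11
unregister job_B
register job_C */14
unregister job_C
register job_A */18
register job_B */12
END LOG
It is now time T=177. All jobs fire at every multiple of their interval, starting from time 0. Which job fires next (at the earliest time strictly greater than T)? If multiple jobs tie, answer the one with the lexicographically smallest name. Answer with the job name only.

Answer: job_A

Derivation:
Op 1: register job_C */4 -> active={job_C:*/4}
Op 2: register job_B */4 -> active={job_B:*/4, job_C:*/4}
Op 3: register job_C */5 -> active={job_B:*/4, job_C:*/5}
Op 4: unregister job_B -> active={job_C:*/5}
Op 5: register job_B */11 -> active={job_B:*/11, job_C:*/5}
Op 6: unregister job_B -> active={job_C:*/5}
Op 7: register job_C */14 -> active={job_C:*/14}
Op 8: unregister job_C -> active={}
Op 9: register job_A */18 -> active={job_A:*/18}
Op 10: register job_B */12 -> active={job_A:*/18, job_B:*/12}
  job_A: interval 18, next fire after T=177 is 180
  job_B: interval 12, next fire after T=177 is 180
Earliest = 180, winner (lex tiebreak) = job_A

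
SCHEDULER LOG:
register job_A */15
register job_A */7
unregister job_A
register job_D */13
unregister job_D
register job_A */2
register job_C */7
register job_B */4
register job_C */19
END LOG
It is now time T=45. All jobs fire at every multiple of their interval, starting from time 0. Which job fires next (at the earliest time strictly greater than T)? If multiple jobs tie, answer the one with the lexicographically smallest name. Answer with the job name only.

Op 1: register job_A */15 -> active={job_A:*/15}
Op 2: register job_A */7 -> active={job_A:*/7}
Op 3: unregister job_A -> active={}
Op 4: register job_D */13 -> active={job_D:*/13}
Op 5: unregister job_D -> active={}
Op 6: register job_A */2 -> active={job_A:*/2}
Op 7: register job_C */7 -> active={job_A:*/2, job_C:*/7}
Op 8: register job_B */4 -> active={job_A:*/2, job_B:*/4, job_C:*/7}
Op 9: register job_C */19 -> active={job_A:*/2, job_B:*/4, job_C:*/19}
  job_A: interval 2, next fire after T=45 is 46
  job_B: interval 4, next fire after T=45 is 48
  job_C: interval 19, next fire after T=45 is 57
Earliest = 46, winner (lex tiebreak) = job_A

Answer: job_A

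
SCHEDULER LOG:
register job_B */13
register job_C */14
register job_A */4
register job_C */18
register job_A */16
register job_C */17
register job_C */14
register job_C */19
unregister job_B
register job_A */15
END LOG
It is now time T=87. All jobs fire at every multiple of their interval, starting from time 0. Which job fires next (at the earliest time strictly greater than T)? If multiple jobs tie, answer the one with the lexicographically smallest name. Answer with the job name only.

Answer: job_A

Derivation:
Op 1: register job_B */13 -> active={job_B:*/13}
Op 2: register job_C */14 -> active={job_B:*/13, job_C:*/14}
Op 3: register job_A */4 -> active={job_A:*/4, job_B:*/13, job_C:*/14}
Op 4: register job_C */18 -> active={job_A:*/4, job_B:*/13, job_C:*/18}
Op 5: register job_A */16 -> active={job_A:*/16, job_B:*/13, job_C:*/18}
Op 6: register job_C */17 -> active={job_A:*/16, job_B:*/13, job_C:*/17}
Op 7: register job_C */14 -> active={job_A:*/16, job_B:*/13, job_C:*/14}
Op 8: register job_C */19 -> active={job_A:*/16, job_B:*/13, job_C:*/19}
Op 9: unregister job_B -> active={job_A:*/16, job_C:*/19}
Op 10: register job_A */15 -> active={job_A:*/15, job_C:*/19}
  job_A: interval 15, next fire after T=87 is 90
  job_C: interval 19, next fire after T=87 is 95
Earliest = 90, winner (lex tiebreak) = job_A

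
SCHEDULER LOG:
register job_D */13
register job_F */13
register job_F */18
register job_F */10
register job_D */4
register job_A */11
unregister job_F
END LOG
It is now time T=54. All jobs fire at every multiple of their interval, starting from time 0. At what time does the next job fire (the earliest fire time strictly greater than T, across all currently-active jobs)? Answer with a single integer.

Op 1: register job_D */13 -> active={job_D:*/13}
Op 2: register job_F */13 -> active={job_D:*/13, job_F:*/13}
Op 3: register job_F */18 -> active={job_D:*/13, job_F:*/18}
Op 4: register job_F */10 -> active={job_D:*/13, job_F:*/10}
Op 5: register job_D */4 -> active={job_D:*/4, job_F:*/10}
Op 6: register job_A */11 -> active={job_A:*/11, job_D:*/4, job_F:*/10}
Op 7: unregister job_F -> active={job_A:*/11, job_D:*/4}
  job_A: interval 11, next fire after T=54 is 55
  job_D: interval 4, next fire after T=54 is 56
Earliest fire time = 55 (job job_A)

Answer: 55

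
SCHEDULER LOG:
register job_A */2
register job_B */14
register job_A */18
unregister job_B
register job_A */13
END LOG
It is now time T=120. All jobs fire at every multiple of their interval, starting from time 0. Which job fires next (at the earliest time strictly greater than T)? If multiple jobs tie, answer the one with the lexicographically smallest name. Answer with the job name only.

Answer: job_A

Derivation:
Op 1: register job_A */2 -> active={job_A:*/2}
Op 2: register job_B */14 -> active={job_A:*/2, job_B:*/14}
Op 3: register job_A */18 -> active={job_A:*/18, job_B:*/14}
Op 4: unregister job_B -> active={job_A:*/18}
Op 5: register job_A */13 -> active={job_A:*/13}
  job_A: interval 13, next fire after T=120 is 130
Earliest = 130, winner (lex tiebreak) = job_A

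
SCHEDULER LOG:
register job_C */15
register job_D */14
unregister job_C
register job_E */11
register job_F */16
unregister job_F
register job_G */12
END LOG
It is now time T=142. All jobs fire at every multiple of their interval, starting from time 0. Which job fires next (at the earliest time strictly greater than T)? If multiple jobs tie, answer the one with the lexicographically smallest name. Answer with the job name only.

Answer: job_E

Derivation:
Op 1: register job_C */15 -> active={job_C:*/15}
Op 2: register job_D */14 -> active={job_C:*/15, job_D:*/14}
Op 3: unregister job_C -> active={job_D:*/14}
Op 4: register job_E */11 -> active={job_D:*/14, job_E:*/11}
Op 5: register job_F */16 -> active={job_D:*/14, job_E:*/11, job_F:*/16}
Op 6: unregister job_F -> active={job_D:*/14, job_E:*/11}
Op 7: register job_G */12 -> active={job_D:*/14, job_E:*/11, job_G:*/12}
  job_D: interval 14, next fire after T=142 is 154
  job_E: interval 11, next fire after T=142 is 143
  job_G: interval 12, next fire after T=142 is 144
Earliest = 143, winner (lex tiebreak) = job_E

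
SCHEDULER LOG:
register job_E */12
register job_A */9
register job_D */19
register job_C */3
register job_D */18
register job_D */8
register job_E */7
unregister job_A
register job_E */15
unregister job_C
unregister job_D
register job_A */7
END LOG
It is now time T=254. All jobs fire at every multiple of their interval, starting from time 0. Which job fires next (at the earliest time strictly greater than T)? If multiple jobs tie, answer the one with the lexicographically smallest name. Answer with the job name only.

Answer: job_E

Derivation:
Op 1: register job_E */12 -> active={job_E:*/12}
Op 2: register job_A */9 -> active={job_A:*/9, job_E:*/12}
Op 3: register job_D */19 -> active={job_A:*/9, job_D:*/19, job_E:*/12}
Op 4: register job_C */3 -> active={job_A:*/9, job_C:*/3, job_D:*/19, job_E:*/12}
Op 5: register job_D */18 -> active={job_A:*/9, job_C:*/3, job_D:*/18, job_E:*/12}
Op 6: register job_D */8 -> active={job_A:*/9, job_C:*/3, job_D:*/8, job_E:*/12}
Op 7: register job_E */7 -> active={job_A:*/9, job_C:*/3, job_D:*/8, job_E:*/7}
Op 8: unregister job_A -> active={job_C:*/3, job_D:*/8, job_E:*/7}
Op 9: register job_E */15 -> active={job_C:*/3, job_D:*/8, job_E:*/15}
Op 10: unregister job_C -> active={job_D:*/8, job_E:*/15}
Op 11: unregister job_D -> active={job_E:*/15}
Op 12: register job_A */7 -> active={job_A:*/7, job_E:*/15}
  job_A: interval 7, next fire after T=254 is 259
  job_E: interval 15, next fire after T=254 is 255
Earliest = 255, winner (lex tiebreak) = job_E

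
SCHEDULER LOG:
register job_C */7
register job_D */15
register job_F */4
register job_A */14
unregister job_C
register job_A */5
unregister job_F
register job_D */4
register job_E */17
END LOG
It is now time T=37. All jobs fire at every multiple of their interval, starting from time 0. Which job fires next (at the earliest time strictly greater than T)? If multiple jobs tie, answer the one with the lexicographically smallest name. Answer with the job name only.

Answer: job_A

Derivation:
Op 1: register job_C */7 -> active={job_C:*/7}
Op 2: register job_D */15 -> active={job_C:*/7, job_D:*/15}
Op 3: register job_F */4 -> active={job_C:*/7, job_D:*/15, job_F:*/4}
Op 4: register job_A */14 -> active={job_A:*/14, job_C:*/7, job_D:*/15, job_F:*/4}
Op 5: unregister job_C -> active={job_A:*/14, job_D:*/15, job_F:*/4}
Op 6: register job_A */5 -> active={job_A:*/5, job_D:*/15, job_F:*/4}
Op 7: unregister job_F -> active={job_A:*/5, job_D:*/15}
Op 8: register job_D */4 -> active={job_A:*/5, job_D:*/4}
Op 9: register job_E */17 -> active={job_A:*/5, job_D:*/4, job_E:*/17}
  job_A: interval 5, next fire after T=37 is 40
  job_D: interval 4, next fire after T=37 is 40
  job_E: interval 17, next fire after T=37 is 51
Earliest = 40, winner (lex tiebreak) = job_A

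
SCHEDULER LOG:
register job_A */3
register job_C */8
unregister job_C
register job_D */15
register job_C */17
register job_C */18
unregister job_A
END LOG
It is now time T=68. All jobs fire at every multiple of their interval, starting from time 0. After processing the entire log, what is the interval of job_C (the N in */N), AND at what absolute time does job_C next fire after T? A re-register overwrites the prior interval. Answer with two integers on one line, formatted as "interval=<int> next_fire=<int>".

Answer: interval=18 next_fire=72

Derivation:
Op 1: register job_A */3 -> active={job_A:*/3}
Op 2: register job_C */8 -> active={job_A:*/3, job_C:*/8}
Op 3: unregister job_C -> active={job_A:*/3}
Op 4: register job_D */15 -> active={job_A:*/3, job_D:*/15}
Op 5: register job_C */17 -> active={job_A:*/3, job_C:*/17, job_D:*/15}
Op 6: register job_C */18 -> active={job_A:*/3, job_C:*/18, job_D:*/15}
Op 7: unregister job_A -> active={job_C:*/18, job_D:*/15}
Final interval of job_C = 18
Next fire of job_C after T=68: (68//18+1)*18 = 72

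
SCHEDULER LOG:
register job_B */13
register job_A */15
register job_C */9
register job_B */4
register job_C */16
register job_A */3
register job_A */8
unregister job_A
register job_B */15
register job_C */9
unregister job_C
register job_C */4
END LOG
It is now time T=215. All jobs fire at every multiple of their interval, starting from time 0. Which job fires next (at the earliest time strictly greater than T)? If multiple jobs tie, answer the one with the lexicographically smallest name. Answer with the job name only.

Answer: job_C

Derivation:
Op 1: register job_B */13 -> active={job_B:*/13}
Op 2: register job_A */15 -> active={job_A:*/15, job_B:*/13}
Op 3: register job_C */9 -> active={job_A:*/15, job_B:*/13, job_C:*/9}
Op 4: register job_B */4 -> active={job_A:*/15, job_B:*/4, job_C:*/9}
Op 5: register job_C */16 -> active={job_A:*/15, job_B:*/4, job_C:*/16}
Op 6: register job_A */3 -> active={job_A:*/3, job_B:*/4, job_C:*/16}
Op 7: register job_A */8 -> active={job_A:*/8, job_B:*/4, job_C:*/16}
Op 8: unregister job_A -> active={job_B:*/4, job_C:*/16}
Op 9: register job_B */15 -> active={job_B:*/15, job_C:*/16}
Op 10: register job_C */9 -> active={job_B:*/15, job_C:*/9}
Op 11: unregister job_C -> active={job_B:*/15}
Op 12: register job_C */4 -> active={job_B:*/15, job_C:*/4}
  job_B: interval 15, next fire after T=215 is 225
  job_C: interval 4, next fire after T=215 is 216
Earliest = 216, winner (lex tiebreak) = job_C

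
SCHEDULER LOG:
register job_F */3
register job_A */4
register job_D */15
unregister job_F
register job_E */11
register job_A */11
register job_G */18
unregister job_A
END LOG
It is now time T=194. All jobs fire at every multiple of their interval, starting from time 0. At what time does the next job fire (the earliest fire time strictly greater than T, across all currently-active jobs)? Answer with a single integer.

Op 1: register job_F */3 -> active={job_F:*/3}
Op 2: register job_A */4 -> active={job_A:*/4, job_F:*/3}
Op 3: register job_D */15 -> active={job_A:*/4, job_D:*/15, job_F:*/3}
Op 4: unregister job_F -> active={job_A:*/4, job_D:*/15}
Op 5: register job_E */11 -> active={job_A:*/4, job_D:*/15, job_E:*/11}
Op 6: register job_A */11 -> active={job_A:*/11, job_D:*/15, job_E:*/11}
Op 7: register job_G */18 -> active={job_A:*/11, job_D:*/15, job_E:*/11, job_G:*/18}
Op 8: unregister job_A -> active={job_D:*/15, job_E:*/11, job_G:*/18}
  job_D: interval 15, next fire after T=194 is 195
  job_E: interval 11, next fire after T=194 is 198
  job_G: interval 18, next fire after T=194 is 198
Earliest fire time = 195 (job job_D)

Answer: 195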